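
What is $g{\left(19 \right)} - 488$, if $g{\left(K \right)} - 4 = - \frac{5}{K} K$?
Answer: $-489$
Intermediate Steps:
$g{\left(K \right)} = -1$ ($g{\left(K \right)} = 4 + - \frac{5}{K} K = 4 - 5 = -1$)
$g{\left(19 \right)} - 488 = -1 - 488 = -489$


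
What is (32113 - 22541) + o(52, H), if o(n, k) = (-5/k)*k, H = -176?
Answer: 9567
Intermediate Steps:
o(n, k) = -5
(32113 - 22541) + o(52, H) = (32113 - 22541) - 5 = 9572 - 5 = 9567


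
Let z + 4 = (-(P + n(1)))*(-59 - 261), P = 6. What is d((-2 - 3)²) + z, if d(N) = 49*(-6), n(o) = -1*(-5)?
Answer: 3222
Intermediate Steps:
n(o) = 5
d(N) = -294
z = 3516 (z = -4 + (-(6 + 5))*(-59 - 261) = -4 - 1*11*(-320) = -4 - 11*(-320) = -4 + 3520 = 3516)
d((-2 - 3)²) + z = -294 + 3516 = 3222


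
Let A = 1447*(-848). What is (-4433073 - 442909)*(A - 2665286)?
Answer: 18978989529844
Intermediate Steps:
A = -1227056
(-4433073 - 442909)*(A - 2665286) = (-4433073 - 442909)*(-1227056 - 2665286) = -4875982*(-3892342) = 18978989529844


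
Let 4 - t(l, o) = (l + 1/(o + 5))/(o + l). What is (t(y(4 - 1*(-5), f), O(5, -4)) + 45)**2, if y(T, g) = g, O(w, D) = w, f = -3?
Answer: 1018081/400 ≈ 2545.2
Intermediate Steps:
t(l, o) = 4 - (l + 1/(5 + o))/(l + o) (t(l, o) = 4 - (l + 1/(o + 5))/(o + l) = 4 - (l + 1/(5 + o))/(l + o))
(t(y(4 - 1*(-5), f), O(5, -4)) + 45)**2 = ((-1 + 4*5**2 + 15*(-3) + 20*5 + 3*(-3)*5)/(5**2 + 5*(-3) + 5*5 - 3*5) + 45)**2 = ((-1 + 4*25 - 45 + 100 - 45)/(25 - 15 + 25 - 15) + 45)**2 = ((-1 + 100 - 45 + 100 - 45)/20 + 45)**2 = ((1/20)*109 + 45)**2 = (109/20 + 45)**2 = (1009/20)**2 = 1018081/400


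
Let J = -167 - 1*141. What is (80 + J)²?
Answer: 51984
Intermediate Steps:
J = -308 (J = -167 - 141 = -308)
(80 + J)² = (80 - 308)² = (-228)² = 51984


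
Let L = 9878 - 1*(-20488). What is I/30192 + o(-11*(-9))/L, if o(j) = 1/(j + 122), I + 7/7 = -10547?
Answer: -10205651/29212092 ≈ -0.34936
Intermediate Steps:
L = 30366 (L = 9878 + 20488 = 30366)
I = -10548 (I = -1 - 10547 = -10548)
o(j) = 1/(122 + j)
I/30192 + o(-11*(-9))/L = -10548/30192 + 1/((122 - 11*(-9))*30366) = -10548*1/30192 + (1/30366)/(122 + 99) = -879/2516 + (1/30366)/221 = -879/2516 + (1/221)*(1/30366) = -879/2516 + 1/6710886 = -10205651/29212092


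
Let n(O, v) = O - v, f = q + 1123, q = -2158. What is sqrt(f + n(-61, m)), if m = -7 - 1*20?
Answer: I*sqrt(1069) ≈ 32.696*I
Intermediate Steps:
f = -1035 (f = -2158 + 1123 = -1035)
m = -27 (m = -7 - 20 = -27)
sqrt(f + n(-61, m)) = sqrt(-1035 + (-61 - 1*(-27))) = sqrt(-1035 + (-61 + 27)) = sqrt(-1035 - 34) = sqrt(-1069) = I*sqrt(1069)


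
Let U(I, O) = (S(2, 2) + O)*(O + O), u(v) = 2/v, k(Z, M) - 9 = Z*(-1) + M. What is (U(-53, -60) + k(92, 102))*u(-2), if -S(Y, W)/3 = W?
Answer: -7939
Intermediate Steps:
k(Z, M) = 9 + M - Z (k(Z, M) = 9 + (Z*(-1) + M) = 9 + (-Z + M) = 9 + (M - Z) = 9 + M - Z)
S(Y, W) = -3*W
U(I, O) = 2*O*(-6 + O) (U(I, O) = (-3*2 + O)*(O + O) = (-6 + O)*(2*O) = 2*O*(-6 + O))
(U(-53, -60) + k(92, 102))*u(-2) = (2*(-60)*(-6 - 60) + (9 + 102 - 1*92))*(2/(-2)) = (2*(-60)*(-66) + (9 + 102 - 92))*(2*(-1/2)) = (7920 + 19)*(-1) = 7939*(-1) = -7939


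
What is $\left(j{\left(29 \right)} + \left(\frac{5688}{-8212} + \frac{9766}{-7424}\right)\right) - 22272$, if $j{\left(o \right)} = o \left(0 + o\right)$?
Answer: $- \frac{163335296479}{7620736} \approx -21433.0$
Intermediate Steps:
$j{\left(o \right)} = o^{2}$ ($j{\left(o \right)} = o o = o^{2}$)
$\left(j{\left(29 \right)} + \left(\frac{5688}{-8212} + \frac{9766}{-7424}\right)\right) - 22272 = \left(29^{2} + \left(\frac{5688}{-8212} + \frac{9766}{-7424}\right)\right) - 22272 = \left(841 + \left(5688 \left(- \frac{1}{8212}\right) + 9766 \left(- \frac{1}{7424}\right)\right)\right) - 22272 = \left(841 - \frac{15303263}{7620736}\right) - 22272 = \frac{6393735713}{7620736} - 22272 = - \frac{163335296479}{7620736}$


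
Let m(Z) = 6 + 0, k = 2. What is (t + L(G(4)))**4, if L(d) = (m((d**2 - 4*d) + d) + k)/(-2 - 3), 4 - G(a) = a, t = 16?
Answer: 26873856/625 ≈ 42998.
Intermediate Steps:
G(a) = 4 - a
m(Z) = 6
L(d) = -8/5 (L(d) = (6 + 2)/(-2 - 3) = 8/(-5) = 8*(-1/5) = -8/5)
(t + L(G(4)))**4 = (16 - 8/5)**4 = (72/5)**4 = 26873856/625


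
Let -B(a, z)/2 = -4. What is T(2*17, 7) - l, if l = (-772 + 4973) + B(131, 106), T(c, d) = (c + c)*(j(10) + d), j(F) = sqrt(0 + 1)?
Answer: -3665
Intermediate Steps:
j(F) = 1 (j(F) = sqrt(1) = 1)
B(a, z) = 8 (B(a, z) = -2*(-4) = 8)
T(c, d) = 2*c*(1 + d) (T(c, d) = (c + c)*(1 + d) = (2*c)*(1 + d) = 2*c*(1 + d))
l = 4209 (l = (-772 + 4973) + 8 = 4201 + 8 = 4209)
T(2*17, 7) - l = 2*(2*17)*(1 + 7) - 1*4209 = 2*34*8 - 4209 = 544 - 4209 = -3665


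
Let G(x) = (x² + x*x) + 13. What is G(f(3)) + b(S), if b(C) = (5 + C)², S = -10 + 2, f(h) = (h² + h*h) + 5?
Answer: 1080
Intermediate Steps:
f(h) = 5 + 2*h² (f(h) = (h² + h²) + 5 = 2*h² + 5 = 5 + 2*h²)
G(x) = 13 + 2*x² (G(x) = (x² + x²) + 13 = 2*x² + 13 = 13 + 2*x²)
S = -8
G(f(3)) + b(S) = (13 + 2*(5 + 2*3²)²) + (5 - 8)² = (13 + 2*(5 + 2*9)²) + (-3)² = (13 + 2*(5 + 18)²) + 9 = (13 + 2*23²) + 9 = (13 + 2*529) + 9 = (13 + 1058) + 9 = 1071 + 9 = 1080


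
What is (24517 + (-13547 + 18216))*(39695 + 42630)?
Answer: 2402737450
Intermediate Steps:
(24517 + (-13547 + 18216))*(39695 + 42630) = (24517 + 4669)*82325 = 29186*82325 = 2402737450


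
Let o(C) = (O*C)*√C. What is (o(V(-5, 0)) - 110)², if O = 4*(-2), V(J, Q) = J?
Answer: 4100 - 8800*I*√5 ≈ 4100.0 - 19677.0*I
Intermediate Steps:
O = -8
o(C) = -8*C^(3/2) (o(C) = (-8*C)*√C = -8*C^(3/2))
(o(V(-5, 0)) - 110)² = (-(-40)*I*√5 - 110)² = (40*I*√5 - 110)² = (-110 + 40*I*√5)²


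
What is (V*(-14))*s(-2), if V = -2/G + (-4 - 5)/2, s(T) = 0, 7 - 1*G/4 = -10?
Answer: 0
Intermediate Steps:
G = 68 (G = 28 - 4*(-10) = 28 + 40 = 68)
V = -77/17 (V = -2/68 + (-4 - 5)/2 = -2*1/68 - 9*½ = -1/34 - 9/2 = -77/17 ≈ -4.5294)
(V*(-14))*s(-2) = -77/17*(-14)*0 = (1078/17)*0 = 0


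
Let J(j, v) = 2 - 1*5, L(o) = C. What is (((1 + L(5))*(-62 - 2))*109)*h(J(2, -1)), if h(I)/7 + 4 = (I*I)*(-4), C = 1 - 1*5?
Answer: -5859840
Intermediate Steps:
C = -4 (C = 1 - 5 = -4)
L(o) = -4
J(j, v) = -3 (J(j, v) = 2 - 5 = -3)
h(I) = -28 - 28*I² (h(I) = -28 + 7*((I*I)*(-4)) = -28 + 7*(I²*(-4)) = -28 + 7*(-4*I²) = -28 - 28*I²)
(((1 + L(5))*(-62 - 2))*109)*h(J(2, -1)) = (((1 - 4)*(-62 - 2))*109)*(-28 - 28*(-3)²) = (-3*(-64)*109)*(-28 - 28*9) = (192*109)*(-28 - 252) = 20928*(-280) = -5859840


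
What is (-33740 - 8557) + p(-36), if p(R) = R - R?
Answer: -42297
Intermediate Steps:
p(R) = 0
(-33740 - 8557) + p(-36) = (-33740 - 8557) + 0 = -42297 + 0 = -42297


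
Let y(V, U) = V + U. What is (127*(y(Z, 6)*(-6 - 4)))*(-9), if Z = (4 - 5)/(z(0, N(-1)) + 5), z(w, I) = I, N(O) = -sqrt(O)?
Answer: 862965/13 - 5715*I/13 ≈ 66382.0 - 439.62*I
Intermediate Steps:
Z = -(5 + I)/26 (Z = (4 - 5)/(-sqrt(-1) + 5) = -1/(-I + 5) = -1/(5 - I) = -(5 + I)/26 ≈ -0.19231 - 0.038462*I)
y(V, U) = U + V
(127*(y(Z, 6)*(-6 - 4)))*(-9) = (127*((6 + (-5/26 - I/26))*(-6 - 4)))*(-9) = (127*((151/26 - I/26)*(-10)))*(-9) = (127*(-755/13 + 5*I/13))*(-9) = (-95885/13 + 635*I/13)*(-9) = 862965/13 - 5715*I/13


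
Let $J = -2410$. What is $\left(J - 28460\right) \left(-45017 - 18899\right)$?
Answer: $1973086920$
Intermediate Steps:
$\left(J - 28460\right) \left(-45017 - 18899\right) = \left(-2410 - 28460\right) \left(-45017 - 18899\right) = \left(-30870\right) \left(-63916\right) = 1973086920$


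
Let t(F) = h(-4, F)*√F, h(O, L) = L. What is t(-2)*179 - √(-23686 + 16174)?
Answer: 2*I*(-√1878 - 179*√2) ≈ -592.96*I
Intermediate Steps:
t(F) = F^(3/2) (t(F) = F*√F = F^(3/2))
t(-2)*179 - √(-23686 + 16174) = (-2)^(3/2)*179 - √(-23686 + 16174) = -2*I*√2*179 - √(-7512) = -358*I*√2 - 2*I*√1878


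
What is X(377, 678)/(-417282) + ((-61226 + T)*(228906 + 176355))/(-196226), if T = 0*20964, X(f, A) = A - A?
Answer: 12406254993/98113 ≈ 1.2645e+5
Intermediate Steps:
X(f, A) = 0
T = 0
X(377, 678)/(-417282) + ((-61226 + T)*(228906 + 176355))/(-196226) = 0/(-417282) + ((-61226 + 0)*(228906 + 176355))/(-196226) = 0*(-1/417282) - 61226*405261*(-1/196226) = 0 - 24812509986*(-1/196226) = 0 + 12406254993/98113 = 12406254993/98113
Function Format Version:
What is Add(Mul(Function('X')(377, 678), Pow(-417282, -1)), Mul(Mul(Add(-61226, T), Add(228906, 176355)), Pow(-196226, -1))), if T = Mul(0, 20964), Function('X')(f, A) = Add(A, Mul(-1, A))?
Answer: Rational(12406254993, 98113) ≈ 1.2645e+5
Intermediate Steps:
Function('X')(f, A) = 0
T = 0
Add(Mul(Function('X')(377, 678), Pow(-417282, -1)), Mul(Mul(Add(-61226, T), Add(228906, 176355)), Pow(-196226, -1))) = Add(Mul(0, Pow(-417282, -1)), Mul(Mul(Add(-61226, 0), Add(228906, 176355)), Pow(-196226, -1))) = Add(Mul(0, Rational(-1, 417282)), Mul(Mul(-61226, 405261), Rational(-1, 196226))) = Add(0, Mul(-24812509986, Rational(-1, 196226))) = Add(0, Rational(12406254993, 98113)) = Rational(12406254993, 98113)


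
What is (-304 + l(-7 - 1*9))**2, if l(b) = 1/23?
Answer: 48874081/529 ≈ 92390.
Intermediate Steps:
l(b) = 1/23
(-304 + l(-7 - 1*9))**2 = (-304 + 1/23)**2 = (-6991/23)**2 = 48874081/529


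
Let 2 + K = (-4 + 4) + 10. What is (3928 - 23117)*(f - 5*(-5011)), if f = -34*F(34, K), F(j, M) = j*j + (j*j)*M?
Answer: 6307059709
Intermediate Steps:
K = 8 (K = -2 + ((-4 + 4) + 10) = -2 + (0 + 10) = -2 + 10 = 8)
F(j, M) = j² + M*j² (F(j, M) = j² + j²*M = j² + M*j²)
f = -353736 (f = -34*34²*(1 + 8) = -39304*9 = -34*10404 = -353736)
(3928 - 23117)*(f - 5*(-5011)) = (3928 - 23117)*(-353736 - 5*(-5011)) = -19189*(-353736 + 25055) = -19189*(-328681) = 6307059709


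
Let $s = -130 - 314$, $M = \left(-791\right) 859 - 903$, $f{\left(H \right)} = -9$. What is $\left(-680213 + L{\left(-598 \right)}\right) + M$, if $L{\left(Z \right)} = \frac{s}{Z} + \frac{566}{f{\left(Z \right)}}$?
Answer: $- \frac{3661501471}{2691} \approx -1.3606 \cdot 10^{6}$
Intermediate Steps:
$M = -680372$ ($M = -679469 - 903 = -680372$)
$s = -444$ ($s = -130 - 314 = -444$)
$L{\left(Z \right)} = - \frac{566}{9} - \frac{444}{Z}$ ($L{\left(Z \right)} = - \frac{444}{Z} + \frac{566}{-9} = - \frac{444}{Z} + 566 \left(- \frac{1}{9}\right) = - \frac{444}{Z} - \frac{566}{9} = - \frac{566}{9} - \frac{444}{Z}$)
$\left(-680213 + L{\left(-598 \right)}\right) + M = \left(-680213 - \left(\frac{566}{9} + \frac{444}{-598}\right)\right) - 680372 = \left(-680213 - \frac{167236}{2691}\right) - 680372 = - \frac{1830620419}{2691} - 680372 = - \frac{3661501471}{2691}$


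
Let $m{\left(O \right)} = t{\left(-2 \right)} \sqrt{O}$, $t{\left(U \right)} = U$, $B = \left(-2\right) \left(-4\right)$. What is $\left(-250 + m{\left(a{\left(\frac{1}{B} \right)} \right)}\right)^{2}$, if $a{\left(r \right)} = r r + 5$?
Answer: $\frac{\left(1000 + \sqrt{321}\right)^{2}}{16} \approx 64760.0$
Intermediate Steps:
$B = 8$
$a{\left(r \right)} = 5 + r^{2}$ ($a{\left(r \right)} = r^{2} + 5 = 5 + r^{2}$)
$m{\left(O \right)} = - 2 \sqrt{O}$
$\left(-250 + m{\left(a{\left(\frac{1}{B} \right)} \right)}\right)^{2} = \left(-250 - 2 \sqrt{5 + \left(\frac{1}{8}\right)^{2}}\right)^{2} = \left(-250 - 2 \sqrt{5 + \frac{1}{64}}\right)^{2} = \left(-250 - 2 \sqrt{\frac{321}{64}}\right)^{2} = \left(-250 - 2 \frac{\sqrt{321}}{8}\right)^{2} = \left(-250 - \frac{\sqrt{321}}{4}\right)^{2}$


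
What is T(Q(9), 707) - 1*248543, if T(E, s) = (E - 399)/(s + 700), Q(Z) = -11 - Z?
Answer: -349700420/1407 ≈ -2.4854e+5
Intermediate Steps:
T(E, s) = (-399 + E)/(700 + s)
T(Q(9), 707) - 1*248543 = (-399 + (-11 - 1*9))/(700 + 707) - 1*248543 = (-399 + (-11 - 9))/1407 - 248543 = (-399 - 20)/1407 - 248543 = (1/1407)*(-419) - 248543 = -419/1407 - 248543 = -349700420/1407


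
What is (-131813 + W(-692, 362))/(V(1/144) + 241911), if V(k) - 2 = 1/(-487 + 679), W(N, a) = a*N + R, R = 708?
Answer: -73268928/46447297 ≈ -1.5775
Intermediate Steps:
W(N, a) = 708 + N*a (W(N, a) = a*N + 708 = N*a + 708 = 708 + N*a)
V(k) = 385/192 (V(k) = 2 + 1/(-487 + 679) = 2 + 1/192 = 385/192)
(-131813 + W(-692, 362))/(V(1/144) + 241911) = (-131813 + (708 - 692*362))/(385/192 + 241911) = (-131813 + (708 - 250504))/(46447297/192) = (-131813 - 249796)*(192/46447297) = -381609*192/46447297 = -73268928/46447297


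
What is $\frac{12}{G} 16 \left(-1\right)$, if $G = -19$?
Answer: $\frac{192}{19} \approx 10.105$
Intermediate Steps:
$\frac{12}{G} 16 \left(-1\right) = \frac{12}{-19} \cdot 16 \left(-1\right) = 12 \left(- \frac{1}{19}\right) 16 \left(-1\right) = \left(- \frac{12}{19}\right) 16 \left(-1\right) = \left(- \frac{192}{19}\right) \left(-1\right) = \frac{192}{19}$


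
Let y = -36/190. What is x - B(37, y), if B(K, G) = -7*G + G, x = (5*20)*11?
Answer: 104392/95 ≈ 1098.9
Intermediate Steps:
y = -18/95 (y = -36*1/190 = -18/95 ≈ -0.18947)
x = 1100 (x = 100*11 = 1100)
B(K, G) = -6*G
x - B(37, y) = 1100 - (-6)*(-18)/95 = 1100 - 1*108/95 = 1100 - 108/95 = 104392/95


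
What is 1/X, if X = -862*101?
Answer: -1/87062 ≈ -1.1486e-5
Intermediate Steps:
X = -87062
1/X = 1/(-87062) = -1/87062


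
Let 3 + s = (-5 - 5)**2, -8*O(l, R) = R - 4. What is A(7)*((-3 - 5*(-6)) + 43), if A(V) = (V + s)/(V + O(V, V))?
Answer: 58240/53 ≈ 1098.9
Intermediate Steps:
O(l, R) = 1/2 - R/8 (O(l, R) = -(R - 4)/8 = -(-4 + R)/8 = 1/2 - R/8)
s = 97 (s = -3 + (-5 - 5)**2 = -3 + (-10)**2 = -3 + 100 = 97)
A(V) = (97 + V)/(1/2 + 7*V/8) (A(V) = (V + 97)/(V + (1/2 - V/8)) = (97 + V)/(1/2 + 7*V/8))
A(7)*((-3 - 5*(-6)) + 43) = (8*(97 + 7)/(4 + 7*7))*((-3 - 5*(-6)) + 43) = (8*104/(4 + 49))*((-3 + 30) + 43) = (8*104/53)*(27 + 43) = (8*(1/53)*104)*70 = (832/53)*70 = 58240/53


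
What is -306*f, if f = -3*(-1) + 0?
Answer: -918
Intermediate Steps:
f = 3 (f = 3 + 0 = 3)
-306*f = -306*3 = -918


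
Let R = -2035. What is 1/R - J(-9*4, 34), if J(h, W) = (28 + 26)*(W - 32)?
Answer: -219781/2035 ≈ -108.00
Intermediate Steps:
J(h, W) = -1728 + 54*W (J(h, W) = 54*(-32 + W) = -1728 + 54*W)
1/R - J(-9*4, 34) = 1/(-2035) - (-1728 + 54*34) = -1/2035 - (-1728 + 1836) = -1/2035 - 1*108 = -1/2035 - 108 = -219781/2035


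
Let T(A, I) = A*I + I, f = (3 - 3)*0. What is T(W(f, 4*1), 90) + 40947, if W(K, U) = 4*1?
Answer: 41397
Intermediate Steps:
f = 0 (f = 0*0 = 0)
W(K, U) = 4
T(A, I) = I + A*I
T(W(f, 4*1), 90) + 40947 = 90*(1 + 4) + 40947 = 90*5 + 40947 = 450 + 40947 = 41397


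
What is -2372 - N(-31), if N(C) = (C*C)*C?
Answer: 27419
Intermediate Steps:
N(C) = C³ (N(C) = C²*C = C³)
-2372 - N(-31) = -2372 - 1*(-31)³ = -2372 - 1*(-29791) = -2372 + 29791 = 27419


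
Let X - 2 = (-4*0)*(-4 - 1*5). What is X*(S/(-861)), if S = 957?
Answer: -638/287 ≈ -2.2230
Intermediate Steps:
X = 2 (X = 2 + (-4*0)*(-4 - 1*5) = 2 + 0*(-4 - 5) = 2 + 0*(-9) = 2 + 0 = 2)
X*(S/(-861)) = 2*(957/(-861)) = 2*(957*(-1/861)) = 2*(-319/287) = -638/287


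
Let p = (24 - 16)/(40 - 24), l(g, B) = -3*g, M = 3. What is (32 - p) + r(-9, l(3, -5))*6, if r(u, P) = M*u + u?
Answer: -369/2 ≈ -184.50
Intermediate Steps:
p = 1/2 (p = 8/16 = 8*(1/16) = 1/2 ≈ 0.50000)
r(u, P) = 4*u (r(u, P) = 3*u + u = 4*u)
(32 - p) + r(-9, l(3, -5))*6 = (32 - 1*1/2) + (4*(-9))*6 = (32 - 1/2) - 36*6 = 63/2 - 216 = -369/2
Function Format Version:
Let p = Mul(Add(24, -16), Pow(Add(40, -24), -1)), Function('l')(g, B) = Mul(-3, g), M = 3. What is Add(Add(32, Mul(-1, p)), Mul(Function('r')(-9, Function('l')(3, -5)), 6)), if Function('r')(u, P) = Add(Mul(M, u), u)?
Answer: Rational(-369, 2) ≈ -184.50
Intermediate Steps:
p = Rational(1, 2) (p = Mul(8, Pow(16, -1)) = Mul(8, Rational(1, 16)) = Rational(1, 2) ≈ 0.50000)
Function('r')(u, P) = Mul(4, u) (Function('r')(u, P) = Add(Mul(3, u), u) = Mul(4, u))
Add(Add(32, Mul(-1, p)), Mul(Function('r')(-9, Function('l')(3, -5)), 6)) = Add(Add(32, Mul(-1, Rational(1, 2))), Mul(Mul(4, -9), 6)) = Add(Add(32, Rational(-1, 2)), Mul(-36, 6)) = Add(Rational(63, 2), -216) = Rational(-369, 2)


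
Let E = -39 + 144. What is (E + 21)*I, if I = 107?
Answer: 13482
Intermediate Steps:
E = 105
(E + 21)*I = (105 + 21)*107 = 126*107 = 13482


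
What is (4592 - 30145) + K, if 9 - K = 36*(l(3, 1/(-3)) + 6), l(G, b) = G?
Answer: -25868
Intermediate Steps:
K = -315 (K = 9 - 36*(3 + 6) = 9 - 36*9 = 9 - 1*324 = 9 - 324 = -315)
(4592 - 30145) + K = (4592 - 30145) - 315 = -25553 - 315 = -25868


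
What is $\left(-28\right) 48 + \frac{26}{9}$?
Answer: $- \frac{12070}{9} \approx -1341.1$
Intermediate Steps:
$\left(-28\right) 48 + \frac{26}{9} = -1344 + 26 \cdot \frac{1}{9} = -1344 + \frac{26}{9} = - \frac{12070}{9}$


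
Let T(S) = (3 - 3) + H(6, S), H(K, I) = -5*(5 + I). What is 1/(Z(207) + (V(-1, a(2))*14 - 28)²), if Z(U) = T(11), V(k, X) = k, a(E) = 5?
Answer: 1/1684 ≈ 0.00059382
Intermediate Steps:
H(K, I) = -25 - 5*I
T(S) = -25 - 5*S (T(S) = (3 - 3) + (-25 - 5*S) = 0 + (-25 - 5*S) = -25 - 5*S)
Z(U) = -80 (Z(U) = -25 - 5*11 = -25 - 55 = -80)
1/(Z(207) + (V(-1, a(2))*14 - 28)²) = 1/(-80 + (-1*14 - 28)²) = 1/(-80 + (-14 - 28)²) = 1/(-80 + (-42)²) = 1/(-80 + 1764) = 1/1684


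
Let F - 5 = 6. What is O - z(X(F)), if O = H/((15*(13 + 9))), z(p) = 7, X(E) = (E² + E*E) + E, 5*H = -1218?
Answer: -2128/275 ≈ -7.7382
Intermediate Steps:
F = 11 (F = 5 + 6 = 11)
H = -1218/5 (H = (⅕)*(-1218) = -1218/5 ≈ -243.60)
X(E) = E + 2*E² (X(E) = (E² + E²) + E = 2*E² + E = E + 2*E²)
O = -203/275 (O = -1218*1/(15*(13 + 9))/5 = -1218/(5*(15*22)) = -1218/5/330 = -1218/5*1/330 = -203/275 ≈ -0.73818)
O - z(X(F)) = -203/275 - 1*7 = -203/275 - 7 = -2128/275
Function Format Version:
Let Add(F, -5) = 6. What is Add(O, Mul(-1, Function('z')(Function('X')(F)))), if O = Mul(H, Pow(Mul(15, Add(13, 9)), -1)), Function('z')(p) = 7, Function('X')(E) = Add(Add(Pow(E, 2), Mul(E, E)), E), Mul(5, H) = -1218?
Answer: Rational(-2128, 275) ≈ -7.7382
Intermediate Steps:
F = 11 (F = Add(5, 6) = 11)
H = Rational(-1218, 5) (H = Mul(Rational(1, 5), -1218) = Rational(-1218, 5) ≈ -243.60)
Function('X')(E) = Add(E, Mul(2, Pow(E, 2))) (Function('X')(E) = Add(Add(Pow(E, 2), Pow(E, 2)), E) = Add(Mul(2, Pow(E, 2)), E) = Add(E, Mul(2, Pow(E, 2))))
O = Rational(-203, 275) (O = Mul(Rational(-1218, 5), Pow(Mul(15, Add(13, 9)), -1)) = Mul(Rational(-1218, 5), Pow(Mul(15, 22), -1)) = Mul(Rational(-1218, 5), Pow(330, -1)) = Mul(Rational(-1218, 5), Rational(1, 330)) = Rational(-203, 275) ≈ -0.73818)
Add(O, Mul(-1, Function('z')(Function('X')(F)))) = Add(Rational(-203, 275), Mul(-1, 7)) = Add(Rational(-203, 275), -7) = Rational(-2128, 275)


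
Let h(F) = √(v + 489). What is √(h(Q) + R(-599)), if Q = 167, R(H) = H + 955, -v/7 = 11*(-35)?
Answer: 2*√(89 + √199) ≈ 20.308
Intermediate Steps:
v = 2695 (v = -77*(-35) = -7*(-385) = 2695)
R(H) = 955 + H
h(F) = 4*√199 (h(F) = √(2695 + 489) = √3184 = 4*√199)
√(h(Q) + R(-599)) = √(4*√199 + (955 - 599)) = √(4*√199 + 356) = √(356 + 4*√199)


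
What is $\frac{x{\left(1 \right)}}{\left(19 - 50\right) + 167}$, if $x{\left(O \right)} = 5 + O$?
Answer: $\frac{3}{68} \approx 0.044118$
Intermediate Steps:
$\frac{x{\left(1 \right)}}{\left(19 - 50\right) + 167} = \frac{5 + 1}{\left(19 - 50\right) + 167} = \frac{6}{\left(19 - 50\right) + 167} = \frac{6}{-31 + 167} = \frac{6}{136} = 6 \cdot \frac{1}{136} = \frac{3}{68}$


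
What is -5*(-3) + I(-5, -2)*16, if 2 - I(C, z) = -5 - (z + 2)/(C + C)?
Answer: 127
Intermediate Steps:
I(C, z) = 7 + (2 + z)/(2*C) (I(C, z) = 2 - (-5 - (z + 2)/(C + C)) = 2 - (-5 - (2 + z)/(2*C)) = 2 + (5 + (2 + z)/(2*C)) = 7 + (2 + z)/(2*C))
-5*(-3) + I(-5, -2)*16 = -5*(-3) + ((½)*(2 - 2 + 14*(-5))/(-5))*16 = 15 + ((½)*(-⅕)*(2 - 2 - 70))*16 = 15 + ((½)*(-⅕)*(-70))*16 = 15 + 7*16 = 15 + 112 = 127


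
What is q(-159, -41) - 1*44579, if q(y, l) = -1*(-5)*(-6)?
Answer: -44609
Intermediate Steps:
q(y, l) = -30 (q(y, l) = 5*(-6) = -30)
q(-159, -41) - 1*44579 = -30 - 1*44579 = -30 - 44579 = -44609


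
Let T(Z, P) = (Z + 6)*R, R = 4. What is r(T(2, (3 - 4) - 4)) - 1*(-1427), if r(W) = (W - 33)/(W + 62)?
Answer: 134137/94 ≈ 1427.0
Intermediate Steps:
T(Z, P) = 24 + 4*Z (T(Z, P) = (Z + 6)*4 = (6 + Z)*4 = 24 + 4*Z)
r(W) = (-33 + W)/(62 + W)
r(T(2, (3 - 4) - 4)) - 1*(-1427) = (-33 + (24 + 4*2))/(62 + (24 + 4*2)) - 1*(-1427) = (-33 + (24 + 8))/(62 + (24 + 8)) + 1427 = (-33 + 32)/(62 + 32) + 1427 = -1/94 + 1427 = 134137/94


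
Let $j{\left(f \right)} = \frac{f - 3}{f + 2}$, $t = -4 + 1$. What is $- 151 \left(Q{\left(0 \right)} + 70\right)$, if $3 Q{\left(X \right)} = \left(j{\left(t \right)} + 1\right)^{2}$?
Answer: $- \frac{39109}{3} \approx -13036.0$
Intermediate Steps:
$t = -3$
$j{\left(f \right)} = \frac{-3 + f}{2 + f}$
$Q{\left(X \right)} = \frac{49}{3}$ ($Q{\left(X \right)} = \frac{\left(\frac{-3 - 3}{2 - 3} + 1\right)^{2}}{3} = \frac{\left(\frac{1}{-1} \left(-6\right) + 1\right)^{2}}{3} = \frac{\left(\left(-1\right) \left(-6\right) + 1\right)^{2}}{3} = \frac{\left(6 + 1\right)^{2}}{3} = \frac{7^{2}}{3} = \frac{1}{3} \cdot 49 = \frac{49}{3}$)
$- 151 \left(Q{\left(0 \right)} + 70\right) = - 151 \left(\frac{49}{3} + 70\right) = \left(-151\right) \frac{259}{3} = - \frac{39109}{3}$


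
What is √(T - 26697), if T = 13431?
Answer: 3*I*√1474 ≈ 115.18*I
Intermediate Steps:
√(T - 26697) = √(13431 - 26697) = √(-13266) = 3*I*√1474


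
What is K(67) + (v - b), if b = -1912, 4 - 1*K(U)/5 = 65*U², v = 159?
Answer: -1456834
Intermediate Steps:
K(U) = 20 - 325*U²
K(67) + (v - b) = (20 - 325*67²) + (159 - 1*(-1912)) = (20 - 325*4489) + (159 + 1912) = (20 - 1458925) + 2071 = -1458905 + 2071 = -1456834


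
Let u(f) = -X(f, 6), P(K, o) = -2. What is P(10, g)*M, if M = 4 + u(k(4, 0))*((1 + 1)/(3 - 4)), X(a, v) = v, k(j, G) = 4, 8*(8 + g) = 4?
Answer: -32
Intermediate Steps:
g = -15/2 (g = -8 + (⅛)*4 = -8 + ½ = -15/2 ≈ -7.5000)
u(f) = -6 (u(f) = -1*6 = -6)
M = 16 (M = 4 - 6*(1 + 1)/(3 - 4) = 4 - 12/(-1) = 4 - 12*(-1) = 4 - 6*(-2) = 4 + 12 = 16)
P(10, g)*M = -2*16 = -32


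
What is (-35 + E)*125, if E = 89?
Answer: 6750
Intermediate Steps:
(-35 + E)*125 = (-35 + 89)*125 = 54*125 = 6750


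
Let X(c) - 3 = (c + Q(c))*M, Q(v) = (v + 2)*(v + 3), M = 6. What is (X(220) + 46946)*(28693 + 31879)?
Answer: 20915814460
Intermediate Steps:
Q(v) = (2 + v)*(3 + v)
X(c) = 39 + 6*c² + 36*c (X(c) = 3 + (c + (6 + c² + 5*c))*6 = 3 + (6 + c² + 6*c)*6 = 3 + (36 + 6*c² + 36*c) = 39 + 6*c² + 36*c)
(X(220) + 46946)*(28693 + 31879) = ((39 + 6*220² + 36*220) + 46946)*(28693 + 31879) = ((39 + 6*48400 + 7920) + 46946)*60572 = ((39 + 290400 + 7920) + 46946)*60572 = (298359 + 46946)*60572 = 345305*60572 = 20915814460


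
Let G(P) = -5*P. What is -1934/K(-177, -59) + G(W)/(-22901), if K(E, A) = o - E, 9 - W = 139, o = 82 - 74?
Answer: -44410784/4236685 ≈ -10.482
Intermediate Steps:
o = 8
W = -130 (W = 9 - 1*139 = 9 - 139 = -130)
K(E, A) = 8 - E
-1934/K(-177, -59) + G(W)/(-22901) = -1934/(8 - 1*(-177)) - 5*(-130)/(-22901) = -1934/(8 + 177) + 650*(-1/22901) = -1934/185 - 650/22901 = -44410784/4236685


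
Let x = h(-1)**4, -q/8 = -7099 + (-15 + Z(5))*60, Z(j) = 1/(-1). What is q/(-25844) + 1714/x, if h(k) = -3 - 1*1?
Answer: 3473973/827008 ≈ 4.2007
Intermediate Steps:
Z(j) = -1
h(k) = -4 (h(k) = -3 - 1 = -4)
q = 64472 (q = -8*(-7099 + (-15 - 1)*60) = -8*(-7099 - 16*60) = -8*(-7099 - 960) = -8*(-8059) = 64472)
x = 256 (x = (-4)**4 = 256)
q/(-25844) + 1714/x = 64472/(-25844) + 1714/256 = 64472*(-1/25844) + 1714*(1/256) = -16118/6461 + 857/128 = 3473973/827008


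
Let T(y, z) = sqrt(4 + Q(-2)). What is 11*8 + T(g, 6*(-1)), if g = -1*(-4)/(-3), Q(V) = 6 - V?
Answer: 88 + 2*sqrt(3) ≈ 91.464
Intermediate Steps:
g = -4/3 (g = 4*(-1/3) = -4/3 ≈ -1.3333)
T(y, z) = 2*sqrt(3) (T(y, z) = sqrt(4 + (6 - 1*(-2))) = sqrt(4 + (6 + 2)) = sqrt(4 + 8) = sqrt(12) = 2*sqrt(3))
11*8 + T(g, 6*(-1)) = 11*8 + 2*sqrt(3) = 88 + 2*sqrt(3)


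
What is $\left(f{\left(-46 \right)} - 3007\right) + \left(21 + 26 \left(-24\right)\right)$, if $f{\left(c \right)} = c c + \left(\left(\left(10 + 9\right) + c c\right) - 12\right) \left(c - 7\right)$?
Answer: $-114013$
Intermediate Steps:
$f{\left(c \right)} = c^{2} + \left(-7 + c\right) \left(7 + c^{2}\right)$ ($f{\left(c \right)} = c^{2} + \left(\left(19 + c^{2}\right) - 12\right) \left(-7 + c\right) = c^{2} + \left(7 + c^{2}\right) \left(-7 + c\right) = c^{2} + \left(-7 + c\right) \left(7 + c^{2}\right)$)
$\left(f{\left(-46 \right)} - 3007\right) + \left(21 + 26 \left(-24\right)\right) = \left(\left(-49 + \left(-46\right)^{3} - 6 \left(-46\right)^{2} + 7 \left(-46\right)\right) - 3007\right) + \left(21 + 26 \left(-24\right)\right) = \left(\left(-49 - 97336 - 12696 - 322\right) - 3007\right) + \left(21 - 624\right) = \left(\left(-49 - 97336 - 12696 - 322\right) - 3007\right) - 603 = \left(-110403 - 3007\right) - 603 = -113410 - 603 = -114013$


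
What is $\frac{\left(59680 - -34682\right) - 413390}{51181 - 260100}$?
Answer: $\frac{319028}{208919} \approx 1.527$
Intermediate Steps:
$\frac{\left(59680 - -34682\right) - 413390}{51181 - 260100} = \frac{\left(59680 + 34682\right) - 413390}{-208919} = \left(94362 - 413390\right) \left(- \frac{1}{208919}\right) = \left(-319028\right) \left(- \frac{1}{208919}\right) = \frac{319028}{208919}$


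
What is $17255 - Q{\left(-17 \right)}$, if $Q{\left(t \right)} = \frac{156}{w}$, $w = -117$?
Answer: $\frac{51769}{3} \approx 17256.0$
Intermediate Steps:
$Q{\left(t \right)} = - \frac{4}{3}$ ($Q{\left(t \right)} = \frac{156}{-117} = 156 \left(- \frac{1}{117}\right) = - \frac{4}{3}$)
$17255 - Q{\left(-17 \right)} = 17255 - - \frac{4}{3} = 17255 + \frac{4}{3} = \frac{51769}{3}$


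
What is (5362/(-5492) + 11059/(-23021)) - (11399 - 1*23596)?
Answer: 770949390887/63215666 ≈ 12196.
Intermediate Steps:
(5362/(-5492) + 11059/(-23021)) - (11399 - 1*23596) = (5362*(-1/5492) + 11059*(-1/23021)) - (11399 - 23596) = (-2681/2746 - 11059/23021) - 1*(-12197) = -92087315/63215666 + 12197 = 770949390887/63215666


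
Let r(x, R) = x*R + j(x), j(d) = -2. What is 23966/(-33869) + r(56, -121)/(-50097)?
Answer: -971060620/1696735293 ≈ -0.57231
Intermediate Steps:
r(x, R) = -2 + R*x (r(x, R) = x*R - 2 = R*x - 2 = -2 + R*x)
23966/(-33869) + r(56, -121)/(-50097) = 23966/(-33869) + (-2 - 121*56)/(-50097) = 23966*(-1/33869) + (-2 - 6776)*(-1/50097) = -23966/33869 - 6778*(-1/50097) = -23966/33869 + 6778/50097 = -971060620/1696735293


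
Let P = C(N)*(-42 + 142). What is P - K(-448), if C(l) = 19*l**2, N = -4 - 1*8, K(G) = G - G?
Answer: 273600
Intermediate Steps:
K(G) = 0
N = -12 (N = -4 - 8 = -12)
P = 273600 (P = (19*(-12)**2)*(-42 + 142) = (19*144)*100 = 2736*100 = 273600)
P - K(-448) = 273600 - 1*0 = 273600 + 0 = 273600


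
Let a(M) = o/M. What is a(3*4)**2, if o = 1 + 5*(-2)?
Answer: 9/16 ≈ 0.56250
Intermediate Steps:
o = -9 (o = 1 - 10 = -9)
a(M) = -9/M
a(3*4)**2 = (-9/(3*4))**2 = (-9/12)**2 = (-9*1/12)**2 = (-3/4)**2 = 9/16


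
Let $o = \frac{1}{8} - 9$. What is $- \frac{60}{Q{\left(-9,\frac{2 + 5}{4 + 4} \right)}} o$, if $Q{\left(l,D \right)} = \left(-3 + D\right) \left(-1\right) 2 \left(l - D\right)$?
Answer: $- \frac{17040}{1343} \approx -12.688$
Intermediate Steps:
$Q{\left(l,D \right)} = \left(6 - 2 D\right) \left(l - D\right)$ ($Q{\left(l,D \right)} = \left(3 - D\right) 2 \left(l - D\right) = \left(6 - 2 D\right) \left(l - D\right)$)
$o = - \frac{71}{8}$ ($o = \frac{1}{8} - 9 = - \frac{71}{8} \approx -8.875$)
$- \frac{60}{Q{\left(-9,\frac{2 + 5}{4 + 4} \right)}} o = - \frac{60}{- 6 \frac{2 + 5}{4 + 4} + 2 \left(\frac{2 + 5}{4 + 4}\right)^{2} + 6 \left(-9\right) - 2 \frac{2 + 5}{4 + 4} \left(-9\right)} \left(- \frac{71}{8}\right) = - \frac{60}{- 6 \cdot \frac{7}{8} + 2 \left(\frac{7}{8}\right)^{2} - 54 - 2 \cdot \frac{7}{8} \left(-9\right)} \left(- \frac{71}{8}\right) = - \frac{60}{- 6 \cdot 7 \cdot \frac{1}{8} + 2 \left(7 \cdot \frac{1}{8}\right)^{2} - 54 - 2 \cdot 7 \cdot \frac{1}{8} \left(-9\right)} \left(- \frac{71}{8}\right) = - \frac{60}{\left(-6\right) \frac{7}{8} + 2 \left(\frac{7}{8}\right)^{2} - 54 - \frac{7}{4} \left(-9\right)} \left(- \frac{71}{8}\right) = - \frac{60}{- \frac{21}{4} + 2 \cdot \frac{49}{64} - 54 + \frac{63}{4}} \left(- \frac{71}{8}\right) = - \frac{60}{- \frac{21}{4} + \frac{49}{32} - 54 + \frac{63}{4}} \left(- \frac{71}{8}\right) = - \frac{60}{- \frac{1343}{32}} \left(- \frac{71}{8}\right) = \left(-60\right) \left(- \frac{32}{1343}\right) \left(- \frac{71}{8}\right) = \frac{1920}{1343} \left(- \frac{71}{8}\right) = - \frac{17040}{1343}$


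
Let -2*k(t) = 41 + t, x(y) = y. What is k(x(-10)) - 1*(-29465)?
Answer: 58899/2 ≈ 29450.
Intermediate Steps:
k(t) = -41/2 - t/2 (k(t) = -(41 + t)/2 = -41/2 - t/2)
k(x(-10)) - 1*(-29465) = (-41/2 - ½*(-10)) - 1*(-29465) = (-41/2 + 5) + 29465 = -31/2 + 29465 = 58899/2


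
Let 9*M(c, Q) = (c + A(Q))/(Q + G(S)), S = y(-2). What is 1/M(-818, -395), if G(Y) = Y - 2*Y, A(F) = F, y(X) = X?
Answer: 3537/1213 ≈ 2.9159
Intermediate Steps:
S = -2
G(Y) = -Y
M(c, Q) = (Q + c)/(9*(2 + Q)) (M(c, Q) = ((c + Q)/(Q - 1*(-2)))/9 = ((Q + c)/(Q + 2))/9 = ((Q + c)/(2 + Q))/9 = (Q + c)/(9*(2 + Q)))
1/M(-818, -395) = 1/((-395 - 818)/(9*(2 - 395))) = 1/((1/9)*(-1213)/(-393)) = 1/((1/9)*(-1/393)*(-1213)) = 1/(1213/3537) = 3537/1213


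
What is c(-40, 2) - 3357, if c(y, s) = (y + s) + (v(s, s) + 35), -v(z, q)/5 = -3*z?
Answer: -3330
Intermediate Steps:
v(z, q) = 15*z (v(z, q) = -(-15)*z = 15*z)
c(y, s) = 35 + y + 16*s (c(y, s) = (y + s) + (15*s + 35) = (s + y) + (35 + 15*s) = 35 + y + 16*s)
c(-40, 2) - 3357 = (35 - 40 + 16*2) - 3357 = (35 - 40 + 32) - 3357 = 27 - 3357 = -3330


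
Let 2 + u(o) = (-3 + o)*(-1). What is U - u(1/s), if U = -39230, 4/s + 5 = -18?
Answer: -156947/4 ≈ -39237.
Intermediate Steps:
s = -4/23 (s = 4/(-5 - 18) = 4/(-23) = 4*(-1/23) = -4/23 ≈ -0.17391)
u(o) = 1 - o (u(o) = -2 + (-3 + o)*(-1) = -2 + (3 - o) = 1 - o)
U - u(1/s) = -39230 - (1 - 1/(-4/23)) = -39230 - (1 - 1*(-23/4)) = -39230 - (1 + 23/4) = -39230 - 1*27/4 = -39230 - 27/4 = -156947/4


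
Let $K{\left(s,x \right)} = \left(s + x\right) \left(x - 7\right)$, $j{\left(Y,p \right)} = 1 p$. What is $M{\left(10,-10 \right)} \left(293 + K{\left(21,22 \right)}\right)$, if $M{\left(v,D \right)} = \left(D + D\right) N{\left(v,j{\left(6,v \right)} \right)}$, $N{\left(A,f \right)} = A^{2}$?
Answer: $-1876000$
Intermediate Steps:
$j{\left(Y,p \right)} = p$
$K{\left(s,x \right)} = \left(-7 + x\right) \left(s + x\right)$ ($K{\left(s,x \right)} = \left(s + x\right) \left(-7 + x\right) = \left(-7 + x\right) \left(s + x\right)$)
$M{\left(v,D \right)} = 2 D v^{2}$ ($M{\left(v,D \right)} = \left(D + D\right) v^{2} = 2 D v^{2}$)
$M{\left(10,-10 \right)} \left(293 + K{\left(21,22 \right)}\right) = 2 \left(-10\right) 10^{2} \left(293 + \left(22^{2} - 147 - 154 + 21 \cdot 22\right)\right) = 2 \left(-10\right) 100 \left(293 + \left(484 - 147 - 154 + 462\right)\right) = - 2000 \left(293 + 645\right) = \left(-2000\right) 938 = -1876000$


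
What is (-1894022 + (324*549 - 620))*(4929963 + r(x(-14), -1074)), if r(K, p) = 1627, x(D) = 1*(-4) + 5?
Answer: -8466386037940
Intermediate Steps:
x(D) = 1 (x(D) = -4 + 5 = 1)
(-1894022 + (324*549 - 620))*(4929963 + r(x(-14), -1074)) = (-1894022 + (324*549 - 620))*(4929963 + 1627) = (-1894022 + (177876 - 620))*4931590 = (-1894022 + 177256)*4931590 = -1716766*4931590 = -8466386037940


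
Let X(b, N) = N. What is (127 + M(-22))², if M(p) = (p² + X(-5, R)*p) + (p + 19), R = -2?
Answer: 425104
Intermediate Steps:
M(p) = 19 + p² - p (M(p) = (p² - 2*p) + (p + 19) = (p² - 2*p) + (19 + p) = 19 + p² - p)
(127 + M(-22))² = (127 + (19 + (-22)² - 1*(-22)))² = (127 + (19 + 484 + 22))² = (127 + 525)² = 652² = 425104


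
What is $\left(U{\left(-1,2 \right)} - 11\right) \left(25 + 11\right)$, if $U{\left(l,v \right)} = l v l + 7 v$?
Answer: $180$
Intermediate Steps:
$U{\left(l,v \right)} = 7 v + v l^{2}$ ($U{\left(l,v \right)} = v l^{2} + 7 v = 7 v + v l^{2}$)
$\left(U{\left(-1,2 \right)} - 11\right) \left(25 + 11\right) = \left(2 \left(7 + \left(-1\right)^{2}\right) - 11\right) \left(25 + 11\right) = \left(2 \left(7 + 1\right) - 11\right) 36 = \left(2 \cdot 8 - 11\right) 36 = \left(16 - 11\right) 36 = 5 \cdot 36 = 180$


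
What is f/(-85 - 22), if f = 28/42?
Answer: -2/321 ≈ -0.0062305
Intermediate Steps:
f = 2/3 (f = 28*(1/42) = 2/3 ≈ 0.66667)
f/(-85 - 22) = 2/(3*(-85 - 22)) = (2/3)/(-107) = (2/3)*(-1/107) = -2/321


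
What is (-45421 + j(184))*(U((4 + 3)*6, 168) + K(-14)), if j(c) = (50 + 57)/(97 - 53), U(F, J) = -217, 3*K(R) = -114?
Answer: 509596335/44 ≈ 1.1582e+7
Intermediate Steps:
K(R) = -38 (K(R) = (1/3)*(-114) = -38)
j(c) = 107/44
(-45421 + j(184))*(U((4 + 3)*6, 168) + K(-14)) = (-45421 + 107/44)*(-217 - 38) = -1998417/44*(-255) = 509596335/44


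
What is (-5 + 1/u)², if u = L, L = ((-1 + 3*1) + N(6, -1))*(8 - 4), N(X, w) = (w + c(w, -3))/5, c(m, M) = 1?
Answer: 1521/64 ≈ 23.766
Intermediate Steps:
N(X, w) = ⅕ + w/5 (N(X, w) = (w + 1)/5 = (1 + w)*(⅕) = ⅕ + w/5)
L = 8 (L = ((-1 + 3*1) + (⅕ + (⅕)*(-1)))*(8 - 4) = ((-1 + 3) + (⅕ - ⅕))*4 = (2 + 0)*4 = 2*4 = 8)
u = 8
(-5 + 1/u)² = (-5 + 1/8)² = (-5 + ⅛)² = (-39/8)² = 1521/64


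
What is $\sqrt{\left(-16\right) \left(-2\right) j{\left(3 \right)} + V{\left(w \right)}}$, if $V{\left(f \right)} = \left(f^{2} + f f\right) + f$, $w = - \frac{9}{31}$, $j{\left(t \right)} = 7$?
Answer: $\frac{\sqrt{215147}}{31} \approx 14.963$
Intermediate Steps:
$w = - \frac{9}{31}$ ($w = \left(-9\right) \frac{1}{31} = - \frac{9}{31} \approx -0.29032$)
$V{\left(f \right)} = f + 2 f^{2}$ ($V{\left(f \right)} = \left(f^{2} + f^{2}\right) + f = 2 f^{2} + f = f + 2 f^{2}$)
$\sqrt{\left(-16\right) \left(-2\right) j{\left(3 \right)} + V{\left(w \right)}} = \sqrt{\left(-16\right) \left(-2\right) 7 - \frac{9 \left(1 + 2 \left(- \frac{9}{31}\right)\right)}{31}} = \sqrt{32 \cdot 7 - \frac{9 \left(1 - \frac{18}{31}\right)}{31}} = \sqrt{224 - \frac{117}{961}} = \sqrt{\frac{215147}{961}} = \frac{\sqrt{215147}}{31}$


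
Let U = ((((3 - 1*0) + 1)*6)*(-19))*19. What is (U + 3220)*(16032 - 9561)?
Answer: -35228124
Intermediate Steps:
U = -8664 (U = ((((3 + 0) + 1)*6)*(-19))*19 = (((3 + 1)*6)*(-19))*19 = ((4*6)*(-19))*19 = (24*(-19))*19 = -456*19 = -8664)
(U + 3220)*(16032 - 9561) = (-8664 + 3220)*(16032 - 9561) = -5444*6471 = -35228124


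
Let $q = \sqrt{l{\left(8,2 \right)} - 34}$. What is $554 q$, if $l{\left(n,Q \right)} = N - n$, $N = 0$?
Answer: $554 i \sqrt{42} \approx 3590.3 i$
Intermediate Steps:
$l{\left(n,Q \right)} = - n$ ($l{\left(n,Q \right)} = 0 - n = - n$)
$q = i \sqrt{42}$ ($q = \sqrt{\left(-1\right) 8 - 34} = \sqrt{-8 - 34} = \sqrt{-42} = i \sqrt{42} \approx 6.4807 i$)
$554 q = 554 i \sqrt{42}$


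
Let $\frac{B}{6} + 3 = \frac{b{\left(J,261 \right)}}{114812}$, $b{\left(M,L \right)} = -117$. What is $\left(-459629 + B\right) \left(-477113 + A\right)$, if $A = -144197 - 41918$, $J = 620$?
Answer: $\frac{8750131495487262}{28703} \approx 3.0485 \cdot 10^{11}$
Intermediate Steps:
$A = -186115$
$B = - \frac{1033659}{57406}$ ($B = -18 + 6 \left(- \frac{117}{114812}\right) = -18 - \frac{351}{57406} = - \frac{1033659}{57406} \approx -18.006$)
$\left(-459629 + B\right) \left(-477113 + A\right) = \left(-459629 - \frac{1033659}{57406}\right) \left(-477113 - 186115\right) = \left(- \frac{26386496033}{57406}\right) \left(-663228\right) = \frac{8750131495487262}{28703}$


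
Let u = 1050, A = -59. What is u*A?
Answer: -61950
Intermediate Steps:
u*A = 1050*(-59) = -61950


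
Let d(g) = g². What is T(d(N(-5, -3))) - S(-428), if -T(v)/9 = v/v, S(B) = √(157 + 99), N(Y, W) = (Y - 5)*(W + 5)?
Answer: -25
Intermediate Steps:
N(Y, W) = (-5 + Y)*(5 + W)
S(B) = 16 (S(B) = √256 = 16)
T(v) = -9 (T(v) = -9*v/v = -9*1 = -9)
T(d(N(-5, -3))) - S(-428) = -9 - 1*16 = -9 - 16 = -25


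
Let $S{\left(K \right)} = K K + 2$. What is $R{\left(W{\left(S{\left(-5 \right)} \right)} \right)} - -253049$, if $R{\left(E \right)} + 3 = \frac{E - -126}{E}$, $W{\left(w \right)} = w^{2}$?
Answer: $\frac{20496821}{81} \approx 2.5305 \cdot 10^{5}$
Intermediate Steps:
$S{\left(K \right)} = 2 + K^{2}$ ($S{\left(K \right)} = K^{2} + 2 = 2 + K^{2}$)
$R{\left(E \right)} = -3 + \frac{126 + E}{E}$ ($R{\left(E \right)} = -3 + \frac{E - -126}{E} = -3 + \frac{E + 126}{E} = -3 + \frac{126 + E}{E}$)
$R{\left(W{\left(S{\left(-5 \right)} \right)} \right)} - -253049 = \left(-2 + \frac{126}{\left(2 + \left(-5\right)^{2}\right)^{2}}\right) - -253049 = \left(-2 + \frac{126}{\left(2 + 25\right)^{2}}\right) + 253049 = \left(-2 + \frac{126}{27^{2}}\right) + 253049 = \left(-2 + \frac{126}{729}\right) + 253049 = \left(-2 + 126 \cdot \frac{1}{729}\right) + 253049 = \left(-2 + \frac{14}{81}\right) + 253049 = - \frac{148}{81} + 253049 = \frac{20496821}{81}$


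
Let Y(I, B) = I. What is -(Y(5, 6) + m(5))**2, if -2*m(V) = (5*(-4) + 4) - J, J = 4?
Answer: -225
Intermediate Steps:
m(V) = 10 (m(V) = -((5*(-4) + 4) - 1*4)/2 = -((-20 + 4) - 4)/2 = -(-16 - 4)/2 = -1/2*(-20) = 10)
-(Y(5, 6) + m(5))**2 = -(5 + 10)**2 = -1*15**2 = -1*225 = -225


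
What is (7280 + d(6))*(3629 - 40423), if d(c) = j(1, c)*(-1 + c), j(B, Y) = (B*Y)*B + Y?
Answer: -270067960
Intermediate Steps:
j(B, Y) = Y + Y*B**2 (j(B, Y) = Y*B**2 + Y = Y + Y*B**2)
d(c) = 2*c*(-1 + c) (d(c) = (c*(1 + 1**2))*(-1 + c) = (c*(1 + 1))*(-1 + c) = (c*2)*(-1 + c) = (2*c)*(-1 + c) = 2*c*(-1 + c))
(7280 + d(6))*(3629 - 40423) = (7280 + 2*6*(-1 + 6))*(3629 - 40423) = (7280 + 2*6*5)*(-36794) = (7280 + 60)*(-36794) = 7340*(-36794) = -270067960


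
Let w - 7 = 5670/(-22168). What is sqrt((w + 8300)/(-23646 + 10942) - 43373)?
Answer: I*sqrt(13437548345962620494)/17601392 ≈ 208.26*I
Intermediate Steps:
w = 74753/11084 (w = 7 + 5670/(-22168) = 7 + 5670*(-1/22168) = 7 - 2835/11084 = 74753/11084 ≈ 6.7442)
sqrt((w + 8300)/(-23646 + 10942) - 43373) = sqrt((74753/11084 + 8300)/(-23646 + 10942) - 43373) = sqrt((92071953/11084)/(-12704) - 43373) = sqrt((92071953/11084)*(-1/12704) - 43373) = sqrt(-92071953/140811136 - 43373) = sqrt(-6107493473681/140811136) = I*sqrt(13437548345962620494)/17601392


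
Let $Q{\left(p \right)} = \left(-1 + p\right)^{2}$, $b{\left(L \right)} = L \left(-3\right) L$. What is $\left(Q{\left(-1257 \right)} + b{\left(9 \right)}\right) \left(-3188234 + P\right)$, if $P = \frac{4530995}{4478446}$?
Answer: $- \frac{3227557179166644207}{639778} \approx -5.0448 \cdot 10^{12}$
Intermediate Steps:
$b{\left(L \right)} = - 3 L^{2}$ ($b{\left(L \right)} = - 3 L L = - 3 L^{2}$)
$P = \frac{647285}{639778}$ ($P = 4530995 \cdot \frac{1}{4478446} = \frac{647285}{639778} \approx 1.0117$)
$\left(Q{\left(-1257 \right)} + b{\left(9 \right)}\right) \left(-3188234 + P\right) = \left(\left(-1 - 1257\right)^{2} - 3 \cdot 9^{2}\right) \left(-3188234 + \frac{647285}{639778}\right) = \left(\left(-1258\right)^{2} - 243\right) \left(- \frac{2039761324767}{639778}\right) = \left(1582564 - 243\right) \left(- \frac{2039761324767}{639778}\right) = 1582321 \left(- \frac{2039761324767}{639778}\right) = - \frac{3227557179166644207}{639778}$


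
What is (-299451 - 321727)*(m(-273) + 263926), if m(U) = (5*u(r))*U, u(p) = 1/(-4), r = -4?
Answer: -328314003641/2 ≈ -1.6416e+11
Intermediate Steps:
u(p) = -¼
m(U) = -5*U/4 (m(U) = (5*(-¼))*U = -5*U/4)
(-299451 - 321727)*(m(-273) + 263926) = (-299451 - 321727)*(-5/4*(-273) + 263926) = -621178*(1365/4 + 263926) = -621178*1057069/4 = -328314003641/2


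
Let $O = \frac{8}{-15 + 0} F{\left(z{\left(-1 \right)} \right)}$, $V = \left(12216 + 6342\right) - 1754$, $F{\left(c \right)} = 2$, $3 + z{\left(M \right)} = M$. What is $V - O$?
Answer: $\frac{252076}{15} \approx 16805.0$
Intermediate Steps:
$z{\left(M \right)} = -3 + M$
$V = 16804$ ($V = 18558 - 1754 = 16804$)
$O = - \frac{16}{15}$ ($O = \frac{8}{-15 + 0} \cdot 2 = \frac{8}{-15} \cdot 2 = 8 \left(- \frac{1}{15}\right) 2 = \left(- \frac{8}{15}\right) 2 = - \frac{16}{15} \approx -1.0667$)
$V - O = 16804 - - \frac{16}{15} = 16804 + \frac{16}{15} = \frac{252076}{15}$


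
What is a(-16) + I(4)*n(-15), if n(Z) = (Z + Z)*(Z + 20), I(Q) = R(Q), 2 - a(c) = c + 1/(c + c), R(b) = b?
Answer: -18623/32 ≈ -581.97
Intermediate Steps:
a(c) = 2 - c - 1/(2*c) (a(c) = 2 - (c + 1/(c + c)) = 2 - (c + 1/(2*c)) = 2 + (-c - 1/(2*c)) = 2 - c - 1/(2*c))
I(Q) = Q
n(Z) = 2*Z*(20 + Z) (n(Z) = (2*Z)*(20 + Z) = 2*Z*(20 + Z))
a(-16) + I(4)*n(-15) = (2 - 1*(-16) - 1/2/(-16)) + 4*(2*(-15)*(20 - 15)) = (2 + 16 - 1/2*(-1/16)) + 4*(2*(-15)*5) = (2 + 16 + 1/32) + 4*(-150) = 577/32 - 600 = -18623/32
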